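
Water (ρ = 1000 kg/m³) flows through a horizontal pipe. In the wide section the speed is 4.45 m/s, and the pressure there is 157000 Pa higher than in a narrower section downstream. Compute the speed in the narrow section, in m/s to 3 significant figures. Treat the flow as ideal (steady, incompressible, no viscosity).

18.3 m/s

With h₁ = h₂, rearranging Bernoulli gives v₂ = √(v₁² + 2ΔP/ρ).
v₂ = √(4.45² + 2·157000/1000) = √(19.8 + 314) = 18.3 m/s.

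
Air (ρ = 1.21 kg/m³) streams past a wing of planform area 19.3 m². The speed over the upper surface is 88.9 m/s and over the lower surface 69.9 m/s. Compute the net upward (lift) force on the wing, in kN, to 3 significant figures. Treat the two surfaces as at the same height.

With equal heights on the two surfaces, Bernoulli gives P_lower − P_upper = ½ρ(v_upper² − v_lower²).
ΔP = ½·1.21·(88.9² − 69.9²) = 1830 Pa.
Lift = ΔP · A = 1830 × 19.3 = 35200 N.

35.2 kN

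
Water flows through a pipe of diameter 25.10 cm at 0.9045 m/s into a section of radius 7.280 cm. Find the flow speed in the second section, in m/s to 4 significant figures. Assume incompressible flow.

The volume flow rate is constant, so v₂ = (A₁/A₂)v₁ = (494.8/166.5)·0.9045 = 2.688 m/s.

v₂ ≈ 2.688 m/s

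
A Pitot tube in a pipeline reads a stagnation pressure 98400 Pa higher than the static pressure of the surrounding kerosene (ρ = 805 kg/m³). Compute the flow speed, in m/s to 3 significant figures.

v = 15.6 m/s

Bernoulli between the free stream and the stagnation point: ½ρv² = P_stag − P_static.
v = √(2ΔP/ρ) = √(2·98400/805) = 15.6 m/s.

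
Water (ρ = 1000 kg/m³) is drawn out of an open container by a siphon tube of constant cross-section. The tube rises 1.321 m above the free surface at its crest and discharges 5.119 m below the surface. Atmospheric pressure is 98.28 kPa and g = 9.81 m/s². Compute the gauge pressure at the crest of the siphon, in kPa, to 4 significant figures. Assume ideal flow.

Bernoulli surface→outlet gives ½v² = g·h_out, so v = √(2·9.81·5.119) = 10.02 m/s.
The bore is uniform, so the speed at the crest is the same v. Bernoulli surface→crest: P_atm = P_top + ½ρv² + ρg·h_top.
P_top = 98280 − ½·1000·10.02² − 1000·9.81·1.321 = 35100 Pa. So P_gauge = P_top − P_atm = -63180 Pa.

P_gauge ≈ -63.18 kPa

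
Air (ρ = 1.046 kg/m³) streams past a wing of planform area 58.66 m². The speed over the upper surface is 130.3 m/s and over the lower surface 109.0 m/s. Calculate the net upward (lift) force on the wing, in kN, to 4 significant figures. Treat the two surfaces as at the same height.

With equal heights on the two surfaces, Bernoulli gives P_lower − P_upper = ½ρ(v_upper² − v_lower²).
ΔP = ½·1.046·(130.3² − 109.0²) = 2666 Pa.
Lift = ΔP · A = 2666 × 58.66 = 156400 N.

F ≈ 156.4 kN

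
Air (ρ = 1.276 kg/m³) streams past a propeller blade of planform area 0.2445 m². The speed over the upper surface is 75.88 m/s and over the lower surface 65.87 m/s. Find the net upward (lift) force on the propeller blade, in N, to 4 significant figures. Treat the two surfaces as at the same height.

The faster flow above has the lower pressure; Bernoulli (same height) gives ΔP = ½ρ(v_up² − v_low²).
ΔP = ½·1.276·(75.88² − 65.87²) = 905.3 Pa.
Lift = ΔP · A = 905.3 × 0.2445 = 221.3 N.

F = 221.3 N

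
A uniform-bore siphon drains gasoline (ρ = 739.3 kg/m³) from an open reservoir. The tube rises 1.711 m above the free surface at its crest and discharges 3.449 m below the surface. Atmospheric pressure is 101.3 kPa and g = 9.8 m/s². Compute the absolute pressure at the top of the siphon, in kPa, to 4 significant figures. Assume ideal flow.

63.92 kPa

The outlet speed comes from Torricelli: v = √(2g·3.449) = 8.222 m/s.
With constant cross-section the crest speed equals v; applying Bernoulli from the surface up to the crest, P_top = P_atm − ½ρv² − ρg·h_top.
P_top = 101300 − ½·739.3·8.222² − 739.3·9.8·1.711 = 63920 Pa.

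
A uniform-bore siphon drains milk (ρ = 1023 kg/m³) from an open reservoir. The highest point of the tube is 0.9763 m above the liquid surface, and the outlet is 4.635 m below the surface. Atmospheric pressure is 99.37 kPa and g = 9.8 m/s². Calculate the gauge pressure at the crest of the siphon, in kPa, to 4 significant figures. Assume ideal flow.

P_gauge ≈ -56.26 kPa

Bernoulli surface→outlet gives ½v² = g·h_out, so v = √(2·9.8·4.635) = 9.531 m/s.
The bore is uniform, so the speed at the crest is the same v. Bernoulli surface→crest: P_atm = P_top + ½ρv² + ρg·h_top.
P_top = 99370 − ½·1023·9.531² − 1023·9.8·0.9763 = 43110 Pa. So P_gauge = P_top − P_atm = -56260 Pa.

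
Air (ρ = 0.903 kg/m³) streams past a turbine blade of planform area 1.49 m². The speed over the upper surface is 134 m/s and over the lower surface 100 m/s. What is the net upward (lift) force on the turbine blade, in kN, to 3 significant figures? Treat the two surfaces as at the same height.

With equal heights on the two surfaces, Bernoulli gives P_lower − P_upper = ½ρ(v_upper² − v_lower²).
ΔP = ½·0.903·(134² − 100²) = 3590 Pa.
Lift = ΔP · A = 3590 × 1.49 = 5350 N.

F ≈ 5.35 kN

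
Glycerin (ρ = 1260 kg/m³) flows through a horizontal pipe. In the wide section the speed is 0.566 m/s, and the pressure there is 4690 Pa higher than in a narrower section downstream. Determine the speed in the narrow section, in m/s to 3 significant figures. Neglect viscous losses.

v₂ = 2.79 m/s

Along the level pipe P + ½ρv² is conserved, hence v₂² = v₁² + 2(P₁ − P₂)/ρ.
v₂ = √(0.566² + 2·4690/1260) = √(0.320 + 7.44) = 2.79 m/s.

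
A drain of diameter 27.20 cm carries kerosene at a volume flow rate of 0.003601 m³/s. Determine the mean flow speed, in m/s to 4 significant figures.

v = 0.06197 m/s

Q = 0.003601 m³/s = 0.003601 m³/s.
v = Q/A = 0.003601 / 0.05811 = 0.06197 m/s.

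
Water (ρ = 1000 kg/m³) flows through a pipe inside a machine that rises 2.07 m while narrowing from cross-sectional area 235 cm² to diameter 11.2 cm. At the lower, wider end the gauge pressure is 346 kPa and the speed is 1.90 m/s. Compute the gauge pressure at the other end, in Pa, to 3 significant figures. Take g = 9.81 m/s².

317000 Pa

Continuity gives A₁v₁ = A₂v₂, so v₂ = (235 cm²)/(98.5 cm²) × 1.90 m/s = 4.53 m/s.
Energy conservation along the streamline gives P₂ = P₁ − ½ρ(v₂² − v₁²) − ρg(h₂ − h₁).
P₂ = 346000 + ½·1000·(1.90² − 4.53²) − 1000·9.81·(+2.07) = 346000 + (-8460) − (20300) = 317000 Pa.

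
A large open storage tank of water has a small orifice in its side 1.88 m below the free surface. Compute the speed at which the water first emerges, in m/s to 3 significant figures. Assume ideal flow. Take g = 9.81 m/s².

6.07 m/s

The surface is effectively still and both ends are open, so ½v² = gh and v = √(2·9.81·1.88) = 6.07 m/s.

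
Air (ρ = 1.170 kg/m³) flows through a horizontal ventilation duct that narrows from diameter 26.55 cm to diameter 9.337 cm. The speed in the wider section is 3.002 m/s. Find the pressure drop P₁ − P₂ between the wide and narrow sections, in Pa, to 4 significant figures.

ΔP ≈ 339.4 Pa

Mass conservation (A₁v₁ = A₂v₂) gives v₂ = 3.002 × 553.6/68.47 = 24.27 m/s.
Along the horizontal streamline, P + ½ρv² is constant.
P₁ − P₂ = ½·1.170·(24.27² − 3.002²) = ½·1.170·580.2 = 339.4 Pa.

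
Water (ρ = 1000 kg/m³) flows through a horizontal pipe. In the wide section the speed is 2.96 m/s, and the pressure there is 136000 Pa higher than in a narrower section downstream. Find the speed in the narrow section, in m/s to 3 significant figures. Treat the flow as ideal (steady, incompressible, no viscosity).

16.8 m/s

Along the level pipe P + ½ρv² is conserved, hence v₂² = v₁² + 2(P₁ − P₂)/ρ.
v₂ = √(2.96² + 2·136000/1000) = √(8.76 + 272) = 16.8 m/s.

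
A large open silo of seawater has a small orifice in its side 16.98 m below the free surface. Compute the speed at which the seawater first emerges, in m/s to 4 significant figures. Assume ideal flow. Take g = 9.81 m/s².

The surface is effectively still and both ends are open, so ½v² = gh and v = √(2·9.81·16.98) = 18.25 m/s.

18.25 m/s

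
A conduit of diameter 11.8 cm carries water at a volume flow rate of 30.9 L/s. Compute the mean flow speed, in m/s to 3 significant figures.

v ≈ 2.83 m/s

Q = 30.9 L/s = 0.0309 m³/s.
v = Q/A = 0.0309 / 0.0109 = 2.83 m/s.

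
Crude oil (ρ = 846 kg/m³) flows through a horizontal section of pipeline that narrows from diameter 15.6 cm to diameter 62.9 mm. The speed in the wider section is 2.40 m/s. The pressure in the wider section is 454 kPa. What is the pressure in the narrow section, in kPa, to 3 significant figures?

P₂ = 364 kPa

Continuity gives A₁v₁ = A₂v₂, so v₂ = (191 cm²)/(31.1 cm²) × 2.40 m/s = 14.8 m/s.
Bernoulli (h₁ = h₂): P₁ − P₂ = ½ρ(v₂² − v₁²).
P₂ = P₁ − ½ρ(v₂² − v₁²) = 454000 − ½·846·(14.8² − 2.40²) = 454000 − 89700 = 364000 Pa.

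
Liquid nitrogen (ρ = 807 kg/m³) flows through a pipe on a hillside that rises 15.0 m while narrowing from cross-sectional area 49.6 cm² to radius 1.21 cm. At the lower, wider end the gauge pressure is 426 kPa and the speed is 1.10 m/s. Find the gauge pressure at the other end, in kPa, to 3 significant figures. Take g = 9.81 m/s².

Mass conservation (A₁v₁ = A₂v₂) gives v₂ = 1.10 × 49.6/4.60 = 11.9 m/s.
Energy conservation along the streamline gives P₂ = P₁ − ½ρ(v₂² − v₁²) − ρg(h₂ − h₁).
P₂ = 426000 + ½·807·(1.10² − 11.9²) − 807·9.81·(+15.0) = 426000 + (-56300) − (119000) = 251000 Pa.

P₂ ≈ 251 kPa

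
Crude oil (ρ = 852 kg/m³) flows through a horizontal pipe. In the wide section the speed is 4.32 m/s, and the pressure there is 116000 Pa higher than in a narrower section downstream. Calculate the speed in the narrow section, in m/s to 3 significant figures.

v₂ ≈ 17.1 m/s

With h₁ = h₂, rearranging Bernoulli gives v₂ = √(v₁² + 2ΔP/ρ).
v₂ = √(4.32² + 2·116000/852) = √(18.7 + 272) = 17.1 m/s.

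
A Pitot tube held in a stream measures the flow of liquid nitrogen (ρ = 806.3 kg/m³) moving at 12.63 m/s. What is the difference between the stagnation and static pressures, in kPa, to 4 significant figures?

At the stagnation point the flow is brought to rest, so Bernoulli gives P_stag − P_static = ½ρv².
ΔP = ½·806.3·12.63² = 64310 Pa.

ΔP ≈ 64.31 kPa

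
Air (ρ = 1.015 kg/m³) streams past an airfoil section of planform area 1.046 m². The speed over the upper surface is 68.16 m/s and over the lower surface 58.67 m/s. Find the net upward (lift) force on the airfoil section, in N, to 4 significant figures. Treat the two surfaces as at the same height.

F ≈ 638.9 N

The faster flow above has the lower pressure; Bernoulli (same height) gives ΔP = ½ρ(v_up² − v_low²).
ΔP = ½·1.015·(68.16² − 58.67²) = 610.8 Pa.
Lift = ΔP · A = 610.8 × 1.046 = 638.9 N.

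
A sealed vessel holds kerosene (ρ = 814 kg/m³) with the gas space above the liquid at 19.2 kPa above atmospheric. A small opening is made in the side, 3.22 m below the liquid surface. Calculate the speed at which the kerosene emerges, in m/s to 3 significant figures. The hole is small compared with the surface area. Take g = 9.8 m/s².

v ≈ 10.5 m/s

Take point 1 at the surface (v₁ ≈ 0) and point 2 at the hole (at atmospheric pressure). Bernoulli: P₁ + ρg h = P_atm + ½ρv₂².
With P₁ − P_atm = 19200 Pa, v₂ = √(2gh + 2ΔP/ρ) = √(2·9.8·3.22 + 2·19200/814) = 10.5 m/s.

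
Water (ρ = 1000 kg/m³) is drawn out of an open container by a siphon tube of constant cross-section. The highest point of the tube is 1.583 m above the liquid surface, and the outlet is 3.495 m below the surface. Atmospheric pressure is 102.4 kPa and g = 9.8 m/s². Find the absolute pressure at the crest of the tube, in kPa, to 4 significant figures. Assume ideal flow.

P_top ≈ 52.64 kPa

The outlet speed comes from Torricelli: v = √(2g·3.495) = 8.277 m/s.
With constant cross-section the crest speed equals v; applying Bernoulli from the surface up to the crest, P_top = P_atm − ½ρv² − ρg·h_top.
P_top = 102400 − ½·1000·8.277² − 1000·9.8·1.583 = 52640 Pa.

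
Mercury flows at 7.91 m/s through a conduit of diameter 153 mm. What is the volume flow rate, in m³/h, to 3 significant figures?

Q = A·v = 0.0184 m² × 7.91 m/s = 0.145 m³/s.
Converting: 0.145 m³/s × 3600 = 524 m³/h.

Q = 524 m³/h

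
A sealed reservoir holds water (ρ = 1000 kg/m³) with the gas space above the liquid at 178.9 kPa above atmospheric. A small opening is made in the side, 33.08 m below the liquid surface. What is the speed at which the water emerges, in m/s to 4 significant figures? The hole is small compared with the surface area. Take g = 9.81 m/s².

Take point 1 at the surface (v₁ ≈ 0) and point 2 at the hole (at atmospheric pressure). Bernoulli: P₁ + ρg h = P_atm + ½ρv₂².
With P₁ − P_atm = 178900 Pa, v₂ = √(2gh + 2ΔP/ρ) = √(2·9.81·33.08 + 2·178900/1000) = 31.73 m/s.

v ≈ 31.73 m/s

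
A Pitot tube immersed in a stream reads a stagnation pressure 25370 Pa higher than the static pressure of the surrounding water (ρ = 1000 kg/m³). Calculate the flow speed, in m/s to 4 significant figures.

7.123 m/s

Bernoulli between the free stream and the stagnation point: ½ρv² = P_stag − P_static.
v = √(2ΔP/ρ) = √(2·25370/1000) = 7.123 m/s.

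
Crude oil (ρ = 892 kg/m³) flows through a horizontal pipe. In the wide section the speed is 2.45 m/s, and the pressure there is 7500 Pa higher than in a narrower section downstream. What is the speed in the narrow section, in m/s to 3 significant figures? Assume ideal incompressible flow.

v₂ = 4.78 m/s

With h₁ = h₂, rearranging Bernoulli gives v₂ = √(v₁² + 2ΔP/ρ).
v₂ = √(2.45² + 2·7500/892) = √(6.00 + 16.8) = 4.78 m/s.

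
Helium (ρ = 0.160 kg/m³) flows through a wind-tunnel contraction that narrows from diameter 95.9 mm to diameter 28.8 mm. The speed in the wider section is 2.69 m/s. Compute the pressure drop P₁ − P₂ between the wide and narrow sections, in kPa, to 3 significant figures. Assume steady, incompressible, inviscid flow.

By continuity, v₂ = v₁·A₁/A₂ = 2.69·(72.2/6.51) = 29.8 m/s.
Bernoulli (h₁ = h₂): P₁ − P₂ = ½ρ(v₂² − v₁²).
P₁ − P₂ = ½·0.160·(29.8² − 2.69²) = ½·0.160·882 = 70.6 Pa.

0.0706 kPa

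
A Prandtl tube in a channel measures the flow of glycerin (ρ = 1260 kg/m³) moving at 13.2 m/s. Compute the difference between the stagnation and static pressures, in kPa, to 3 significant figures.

ΔP ≈ 110 kPa

Bernoulli between the free stream and the stagnation point: ½ρv² = P_stag − P_static.
ΔP = ½·1260·13.2² = 110000 Pa.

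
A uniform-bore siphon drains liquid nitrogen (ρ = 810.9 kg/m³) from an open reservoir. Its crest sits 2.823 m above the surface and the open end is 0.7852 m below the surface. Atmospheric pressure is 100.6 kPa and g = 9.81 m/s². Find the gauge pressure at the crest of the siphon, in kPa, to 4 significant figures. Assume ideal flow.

The outlet speed comes from Torricelli: v = √(2g·0.7852) = 3.925 m/s.
The bore is uniform, so the speed at the crest is the same v. Bernoulli surface→crest: P_atm = P_top + ½ρv² + ρg·h_top.
P_top = 100600 − ½·810.9·3.925² − 810.9·9.81·2.823 = 71900 Pa. So P_gauge = P_top − P_atm = -28700 Pa.

-28.70 kPa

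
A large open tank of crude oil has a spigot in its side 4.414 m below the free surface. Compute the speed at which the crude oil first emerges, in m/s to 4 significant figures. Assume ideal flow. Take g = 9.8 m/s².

v ≈ 9.301 m/s

With the surface at rest and both surface and jet at atmospheric pressure, Bernoulli gives ρg h = ½ρv², so v = √(2gh) = √(2·9.8·4.414) = 9.301 m/s.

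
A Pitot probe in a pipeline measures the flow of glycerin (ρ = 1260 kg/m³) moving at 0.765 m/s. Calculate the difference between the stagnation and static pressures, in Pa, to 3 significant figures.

At the stagnation point the flow is brought to rest, so Bernoulli gives P_stag − P_static = ½ρv².
ΔP = ½·1260·0.765² = 369 Pa.

ΔP = 369 Pa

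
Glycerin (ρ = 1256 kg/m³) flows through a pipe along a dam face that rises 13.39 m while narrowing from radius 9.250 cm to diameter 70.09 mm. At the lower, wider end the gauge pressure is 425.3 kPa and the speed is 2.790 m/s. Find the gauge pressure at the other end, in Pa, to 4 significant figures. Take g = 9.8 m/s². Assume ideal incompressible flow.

P₂ ≈ 28110 Pa

By continuity, v₂ = v₁·A₁/A₂ = 2.790·(268.8/38.58) = 19.44 m/s.
Applying Bernoulli between the two ends and solving for P₂: P₂ = P₁ + ½ρ(v₁² − v₂²) − ρgΔh.
P₂ = 425300 + ½·1256·(2.790² − 19.44²) − 1256·9.8·(+13.39) = 425300 + (-232400) − (164800) = 28110 Pa.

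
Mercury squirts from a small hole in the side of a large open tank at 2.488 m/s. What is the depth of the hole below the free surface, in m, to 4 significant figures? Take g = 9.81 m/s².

Torricelli: v = √(2gh), so h = v²/(2g).
h = 2.488²/(2·9.81) = 6.190/19.62 = 0.3155 m.

0.3155 m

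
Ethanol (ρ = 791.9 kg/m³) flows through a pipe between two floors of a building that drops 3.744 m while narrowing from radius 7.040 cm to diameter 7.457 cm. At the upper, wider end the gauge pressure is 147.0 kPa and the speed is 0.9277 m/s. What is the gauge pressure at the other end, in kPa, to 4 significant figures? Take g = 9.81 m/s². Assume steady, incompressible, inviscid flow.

P₂ ≈ 172.1 kPa

Continuity gives A₁v₁ = A₂v₂, so v₂ = (155.7 cm²)/(43.67 cm²) × 0.9277 m/s = 3.307 m/s.
Bernoulli: P₁ + ½ρv₁² + ρg h₁ = P₂ + ½ρv₂² + ρg h₂, so P₂ = P₁ + ½ρ(v₁² − v₂²) − ρg(h₂ − h₁).
P₂ = 147000 + ½·791.9·(0.9277² − 3.307²) − 791.9·9.81·(−3.744) = 147000 + (-3990) − (-29090) = 172100 Pa.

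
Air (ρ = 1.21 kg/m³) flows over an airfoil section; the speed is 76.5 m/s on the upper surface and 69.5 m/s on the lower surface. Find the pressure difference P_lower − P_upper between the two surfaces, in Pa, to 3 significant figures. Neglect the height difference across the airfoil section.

618 Pa

The pressure is lower where the speed is higher: ΔP = ½ρ(v_up² − v_low²).
ΔP = ½·1.21·(76.5² − 69.5²) = 618 Pa.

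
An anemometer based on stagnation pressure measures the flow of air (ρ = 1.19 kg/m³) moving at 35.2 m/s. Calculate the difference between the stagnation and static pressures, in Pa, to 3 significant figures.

Bernoulli between the free stream and the stagnation point: ½ρv² = P_stag − P_static.
ΔP = ½·1.19·35.2² = 737 Pa.

737 Pa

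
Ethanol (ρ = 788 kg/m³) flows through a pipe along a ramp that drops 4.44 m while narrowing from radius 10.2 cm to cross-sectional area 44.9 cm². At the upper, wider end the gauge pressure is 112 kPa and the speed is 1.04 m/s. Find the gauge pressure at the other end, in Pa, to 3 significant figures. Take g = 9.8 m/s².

P₂ ≈ 124000 Pa

Mass conservation (A₁v₁ = A₂v₂) gives v₂ = 1.04 × 327/44.9 = 7.57 m/s.
Bernoulli: P₁ + ½ρv₁² + ρg h₁ = P₂ + ½ρv₂² + ρg h₂, so P₂ = P₁ + ½ρ(v₁² − v₂²) − ρg(h₂ − h₁).
P₂ = 112000 + ½·788·(1.04² − 7.57²) − 788·9.8·(−4.44) = 112000 + (-22200) − (-34300) = 124000 Pa.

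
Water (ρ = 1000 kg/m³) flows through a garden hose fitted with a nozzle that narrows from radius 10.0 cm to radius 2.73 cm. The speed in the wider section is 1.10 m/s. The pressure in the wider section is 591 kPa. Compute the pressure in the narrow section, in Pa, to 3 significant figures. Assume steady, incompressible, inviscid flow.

483000 Pa

Mass conservation (A₁v₁ = A₂v₂) gives v₂ = 1.10 × 314/23.4 = 14.8 m/s.
With no height change, Bernoulli's equation is P₁ + ½ρv₁² = P₂ + ½ρv₂².
P₂ = P₁ − ½ρ(v₂² − v₁²) = 591000 − ½·1000·(14.8² − 1.10²) = 591000 − 108000 = 483000 Pa.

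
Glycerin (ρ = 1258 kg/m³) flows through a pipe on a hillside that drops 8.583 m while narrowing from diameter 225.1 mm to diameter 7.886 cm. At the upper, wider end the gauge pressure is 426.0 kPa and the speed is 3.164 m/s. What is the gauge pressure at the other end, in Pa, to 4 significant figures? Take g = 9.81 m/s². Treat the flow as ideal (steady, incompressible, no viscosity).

Continuity gives A₁v₁ = A₂v₂, so v₂ = (398.0 cm²)/(48.84 cm²) × 3.164 m/s = 25.78 m/s.
Applying Bernoulli between the two ends and solving for P₂: P₂ = P₁ + ½ρ(v₁² − v₂²) − ρgΔh.
P₂ = 426000 + ½·1258·(3.164² − 25.78²) − 1258·9.81·(−8.583) = 426000 + (-411700) − (-105900) = 120200 Pa.

P₂ = 120200 Pa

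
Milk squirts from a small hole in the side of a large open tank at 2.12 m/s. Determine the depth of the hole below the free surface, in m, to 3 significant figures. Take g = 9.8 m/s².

h ≈ 0.229 m

Inverting v = √(2gh) gives h = v² / 2g.
h = 2.12²/(2·9.8) = 4.49/19.60 = 0.229 m.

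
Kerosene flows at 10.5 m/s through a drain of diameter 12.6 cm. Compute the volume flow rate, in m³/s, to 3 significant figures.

0.131 m³/s

Q = A·v = 0.0125 m² × 10.5 m/s = 0.131 m³/s.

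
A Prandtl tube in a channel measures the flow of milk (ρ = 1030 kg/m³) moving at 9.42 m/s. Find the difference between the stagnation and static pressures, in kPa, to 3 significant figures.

ΔP = 45.7 kPa

The dynamic pressure equals the rise in static pressure at the stagnation point: ΔP = ½ρv².
ΔP = ½·1030·9.42² = 45700 Pa.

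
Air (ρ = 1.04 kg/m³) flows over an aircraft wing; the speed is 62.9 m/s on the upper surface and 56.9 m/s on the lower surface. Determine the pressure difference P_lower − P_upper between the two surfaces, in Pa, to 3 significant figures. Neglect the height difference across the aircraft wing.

With negligible Δh, P + ½ρv² is constant, so P_low − P_up = ½ρ(v_up² − v_low²).
ΔP = ½·1.04·(62.9² − 56.9²) = 374 Pa.

374 Pa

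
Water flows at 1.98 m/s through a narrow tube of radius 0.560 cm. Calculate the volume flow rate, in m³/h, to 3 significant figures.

Q ≈ 0.702 m³/h

Q = A·v = 0.0000985 m² × 1.98 m/s = 0.000195 m³/s.
Converting: 0.000195 m³/s × 3600 = 0.702 m³/h.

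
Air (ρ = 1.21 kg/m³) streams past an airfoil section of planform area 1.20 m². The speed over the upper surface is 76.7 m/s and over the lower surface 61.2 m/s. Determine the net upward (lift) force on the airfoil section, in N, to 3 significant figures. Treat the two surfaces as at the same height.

The faster flow above has the lower pressure; Bernoulli (same height) gives ΔP = ½ρ(v_up² − v_low²).
ΔP = ½·1.21·(76.7² − 61.2²) = 1290 Pa.
Lift = ΔP · A = 1290 × 1.20 = 1550 N.

F ≈ 1550 N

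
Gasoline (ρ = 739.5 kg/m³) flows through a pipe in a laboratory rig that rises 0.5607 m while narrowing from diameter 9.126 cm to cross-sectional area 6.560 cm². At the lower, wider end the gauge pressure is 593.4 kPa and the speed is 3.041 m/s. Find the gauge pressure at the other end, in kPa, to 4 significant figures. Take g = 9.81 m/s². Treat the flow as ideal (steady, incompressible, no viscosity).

252.8 kPa

By continuity, v₂ = v₁·A₁/A₂ = 3.041·(65.41/6.560) = 30.32 m/s.
Applying Bernoulli between the two ends and solving for P₂: P₂ = P₁ + ½ρ(v₁² − v₂²) − ρgΔh.
P₂ = 593400 + ½·739.5·(3.041² − 30.32²) − 739.5·9.81·(+0.5607) = 593400 + (-336500) − (4068) = 252800 Pa.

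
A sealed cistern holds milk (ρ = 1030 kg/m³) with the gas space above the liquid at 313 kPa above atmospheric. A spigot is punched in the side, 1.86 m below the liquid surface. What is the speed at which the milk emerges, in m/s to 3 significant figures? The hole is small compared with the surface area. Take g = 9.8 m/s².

v ≈ 25.4 m/s

Take point 1 at the surface (v₁ ≈ 0) and point 2 at the hole (at atmospheric pressure). Bernoulli: P₁ + ρg h = P_atm + ½ρv₂².
With P₁ − P_atm = 313000 Pa, v₂ = √(2gh + 2ΔP/ρ) = √(2·9.8·1.86 + 2·313000/1030) = 25.4 m/s.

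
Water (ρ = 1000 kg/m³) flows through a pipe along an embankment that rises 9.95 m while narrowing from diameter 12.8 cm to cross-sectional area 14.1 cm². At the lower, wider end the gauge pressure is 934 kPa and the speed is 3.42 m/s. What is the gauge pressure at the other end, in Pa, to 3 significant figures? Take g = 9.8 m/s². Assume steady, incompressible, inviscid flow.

P₂ ≈ 355000 Pa

Mass conservation (A₁v₁ = A₂v₂) gives v₂ = 3.42 × 129/14.1 = 31.2 m/s.
Bernoulli: P₁ + ½ρv₁² + ρg h₁ = P₂ + ½ρv₂² + ρg h₂, so P₂ = P₁ + ½ρ(v₁² − v₂²) − ρg(h₂ − h₁).
P₂ = 934000 + ½·1000·(3.42² − 31.2²) − 1000·9.8·(+9.95) = 934000 + (-481000) − (97500) = 355000 Pa.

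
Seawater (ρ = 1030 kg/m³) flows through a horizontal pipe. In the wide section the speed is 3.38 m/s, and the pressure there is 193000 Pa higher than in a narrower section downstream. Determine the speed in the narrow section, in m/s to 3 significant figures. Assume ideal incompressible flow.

v₂ ≈ 19.7 m/s

With h₁ = h₂, rearranging Bernoulli gives v₂ = √(v₁² + 2ΔP/ρ).
v₂ = √(3.38² + 2·193000/1030) = √(11.4 + 375) = 19.7 m/s.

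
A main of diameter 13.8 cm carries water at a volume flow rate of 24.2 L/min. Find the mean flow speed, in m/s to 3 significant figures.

Q = 24.2 L/min = 0.000403 m³/s.
v = Q/A = 0.000403 / 0.0150 = 0.0270 m/s.

v ≈ 0.0270 m/s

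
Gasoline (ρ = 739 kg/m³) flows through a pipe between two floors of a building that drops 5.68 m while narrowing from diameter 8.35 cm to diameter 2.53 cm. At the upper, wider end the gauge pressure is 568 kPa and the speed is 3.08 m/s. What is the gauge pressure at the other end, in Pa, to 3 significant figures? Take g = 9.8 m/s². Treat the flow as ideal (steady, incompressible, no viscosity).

P₂ ≈ 197000 Pa

By continuity, v₂ = v₁·A₁/A₂ = 3.08·(54.8/5.03) = 33.5 m/s.
Energy conservation along the streamline gives P₂ = P₁ − ½ρ(v₂² − v₁²) − ρg(h₂ − h₁).
P₂ = 568000 + ½·739·(3.08² − 33.5²) − 739·9.8·(−5.68) = 568000 + (-412000) − (-41100) = 197000 Pa.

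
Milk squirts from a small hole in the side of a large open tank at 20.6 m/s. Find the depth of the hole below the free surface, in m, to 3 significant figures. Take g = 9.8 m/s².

Inverting v = √(2gh) gives h = v² / 2g.
h = 20.6²/(2·9.8) = 424/19.60 = 21.7 m.

h ≈ 21.7 m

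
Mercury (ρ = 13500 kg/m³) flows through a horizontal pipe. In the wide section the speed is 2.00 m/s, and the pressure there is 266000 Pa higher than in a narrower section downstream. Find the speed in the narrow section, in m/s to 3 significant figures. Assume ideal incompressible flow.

6.59 m/s

Horizontal Bernoulli: P₁ + ½ρv₁² = P₂ + ½ρv₂², so v₂² = v₁² + 2(P₁ − P₂)/ρ.
v₂ = √(2.00² + 2·266000/13500) = √(4.00 + 39.4) = 6.59 m/s.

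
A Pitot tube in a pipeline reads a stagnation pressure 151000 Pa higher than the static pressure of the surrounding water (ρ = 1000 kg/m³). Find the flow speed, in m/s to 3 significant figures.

At the stagnation point the flow is brought to rest, so Bernoulli gives P_stag − P_static = ½ρv².
v = √(2ΔP/ρ) = √(2·151000/1000) = 17.4 m/s.

v ≈ 17.4 m/s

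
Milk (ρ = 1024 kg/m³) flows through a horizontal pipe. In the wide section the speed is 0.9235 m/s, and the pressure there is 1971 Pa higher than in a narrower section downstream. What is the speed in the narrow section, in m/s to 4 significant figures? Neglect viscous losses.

Horizontal Bernoulli: P₁ + ½ρv₁² = P₂ + ½ρv₂², so v₂² = v₁² + 2(P₁ − P₂)/ρ.
v₂ = √(0.9235² + 2·1971/1024) = √(0.8529 + 3.850) = 2.169 m/s.

2.169 m/s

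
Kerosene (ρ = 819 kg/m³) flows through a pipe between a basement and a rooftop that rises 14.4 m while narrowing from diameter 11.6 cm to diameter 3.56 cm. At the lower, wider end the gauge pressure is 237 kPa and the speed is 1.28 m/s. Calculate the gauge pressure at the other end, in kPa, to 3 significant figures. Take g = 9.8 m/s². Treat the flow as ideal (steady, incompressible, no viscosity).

The volume flow rate is constant, so v₂ = (A₁/A₂)v₁ = (106/9.95)·1.28 = 13.6 m/s.
Applying Bernoulli between the two ends and solving for P₂: P₂ = P₁ + ½ρ(v₁² − v₂²) − ρgΔh.
P₂ = 237000 + ½·819·(1.28² − 13.6²) − 819·9.8·(+14.4) = 237000 + (-75000) − (116000) = 46500 Pa.

P₂ = 46.5 kPa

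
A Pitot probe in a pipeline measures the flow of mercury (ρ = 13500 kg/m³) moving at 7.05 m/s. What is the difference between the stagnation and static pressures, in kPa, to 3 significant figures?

Bernoulli between the free stream and the stagnation point: ½ρv² = P_stag − P_static.
ΔP = ½·13500·7.05² = 335000 Pa.

335 kPa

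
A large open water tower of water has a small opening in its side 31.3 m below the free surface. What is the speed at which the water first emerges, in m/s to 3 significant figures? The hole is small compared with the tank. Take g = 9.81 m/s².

Torricelli's result v = √(2gh) gives v = √(2·9.81·31.3) = 24.8 m/s.

v ≈ 24.8 m/s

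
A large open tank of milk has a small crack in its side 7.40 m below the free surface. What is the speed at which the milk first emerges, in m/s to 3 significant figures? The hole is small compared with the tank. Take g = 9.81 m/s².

v = 12.0 m/s

Bernoulli from surface to hole (P equal, v_surface ≈ 0): v = √(2gh) = √(2×9.81×7.40) = 12.0 m/s.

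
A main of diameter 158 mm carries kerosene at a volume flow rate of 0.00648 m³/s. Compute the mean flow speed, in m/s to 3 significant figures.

0.330 m/s

Q = 0.00648 m³/s = 0.00648 m³/s.
v = Q/A = 0.00648 / 0.0196 = 0.330 m/s.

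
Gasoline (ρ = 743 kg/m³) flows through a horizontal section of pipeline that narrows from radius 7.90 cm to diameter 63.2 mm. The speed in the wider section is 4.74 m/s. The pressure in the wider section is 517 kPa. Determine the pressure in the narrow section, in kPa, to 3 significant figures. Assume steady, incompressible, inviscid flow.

The volume flow rate is constant, so v₂ = (A₁/A₂)v₁ = (196/31.4)·4.74 = 29.6 m/s.
Bernoulli (h₁ = h₂): P₁ − P₂ = ½ρ(v₂² − v₁²).
P₂ = P₁ − ½ρ(v₂² − v₁²) = 517000 − ½·743·(29.6² − 4.74²) = 517000 − 318000 = 199000 Pa.

P₂ ≈ 199 kPa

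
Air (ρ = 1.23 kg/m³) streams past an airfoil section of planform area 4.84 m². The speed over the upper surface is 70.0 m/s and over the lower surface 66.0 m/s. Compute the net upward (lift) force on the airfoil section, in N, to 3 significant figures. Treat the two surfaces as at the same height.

With equal heights on the two surfaces, Bernoulli gives P_lower − P_upper = ½ρ(v_upper² − v_lower²).
ΔP = ½·1.23·(70.0² − 66.0²) = 335 Pa.
Lift = ΔP · A = 335 × 4.84 = 1620 N.

F ≈ 1620 N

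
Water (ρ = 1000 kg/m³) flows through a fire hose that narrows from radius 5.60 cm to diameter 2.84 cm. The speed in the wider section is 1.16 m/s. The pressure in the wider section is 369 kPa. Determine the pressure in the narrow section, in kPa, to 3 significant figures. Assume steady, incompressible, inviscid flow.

By continuity, v₂ = v₁·A₁/A₂ = 1.16·(98.5/6.33) = 18.0 m/s.
The pipe is horizontal, so Bernoulli reduces to P₁ + ½ρv₁² = P₂ + ½ρv₂².
P₂ = P₁ − ½ρ(v₂² − v₁²) = 369000 − ½·1000·(18.0² − 1.16²) = 369000 − 162000 = 207000 Pa.

P₂ = 207 kPa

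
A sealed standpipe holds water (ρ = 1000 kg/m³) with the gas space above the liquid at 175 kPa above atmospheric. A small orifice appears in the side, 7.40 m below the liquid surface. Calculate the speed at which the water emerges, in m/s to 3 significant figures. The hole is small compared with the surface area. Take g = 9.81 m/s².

Take point 1 at the surface (v₁ ≈ 0) and point 2 at the hole (at atmospheric pressure). Bernoulli: P₁ + ρg h = P_atm + ½ρv₂².
With P₁ − P_atm = 175000 Pa, v₂ = √(2gh + 2ΔP/ρ) = √(2·9.81·7.40 + 2·175000/1000) = 22.3 m/s.

v ≈ 22.3 m/s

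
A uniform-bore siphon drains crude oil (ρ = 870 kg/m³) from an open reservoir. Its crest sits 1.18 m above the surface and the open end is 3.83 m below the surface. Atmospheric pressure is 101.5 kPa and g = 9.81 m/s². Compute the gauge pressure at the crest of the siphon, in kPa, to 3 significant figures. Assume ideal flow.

-42.8 kPa

The outlet speed comes from Torricelli: v = √(2g·3.83) = 8.67 m/s.
The bore is uniform, so the speed at the crest is the same v. Bernoulli surface→crest: P_atm = P_top + ½ρv² + ρg·h_top.
P_top = 101500 − ½·870·8.67² − 870·9.81·1.18 = 58700 Pa. So P_gauge = P_top − P_atm = -42800 Pa.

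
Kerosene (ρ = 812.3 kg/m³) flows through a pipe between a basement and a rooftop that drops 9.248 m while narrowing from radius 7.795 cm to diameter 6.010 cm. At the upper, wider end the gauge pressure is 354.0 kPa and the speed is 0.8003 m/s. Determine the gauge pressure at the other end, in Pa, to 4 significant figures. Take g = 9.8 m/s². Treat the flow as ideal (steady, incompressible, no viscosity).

Mass conservation (A₁v₁ = A₂v₂) gives v₂ = 0.8003 × 190.9/28.37 = 5.385 m/s.
Energy conservation along the streamline gives P₂ = P₁ − ½ρ(v₂² − v₁²) − ρg(h₂ − h₁).
P₂ = 354000 + ½·812.3·(0.8003² − 5.385²) − 812.3·9.8·(−9.248) = 354000 + (-11520) − (-73620) = 416100 Pa.

P₂ = 416100 Pa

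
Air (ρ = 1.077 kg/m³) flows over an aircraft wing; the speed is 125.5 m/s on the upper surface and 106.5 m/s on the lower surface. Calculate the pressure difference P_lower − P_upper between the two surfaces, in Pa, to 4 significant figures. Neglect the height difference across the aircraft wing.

With negligible Δh, P + ½ρv² is constant, so P_low − P_up = ½ρ(v_up² − v_low²).
ΔP = ½·1.077·(125.5² − 106.5²) = 2374 Pa.

ΔP ≈ 2374 Pa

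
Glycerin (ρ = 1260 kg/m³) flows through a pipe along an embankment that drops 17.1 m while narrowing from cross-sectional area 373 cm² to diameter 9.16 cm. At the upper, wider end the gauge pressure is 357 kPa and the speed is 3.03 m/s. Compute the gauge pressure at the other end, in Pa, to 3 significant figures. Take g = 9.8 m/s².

389000 Pa

Mass conservation (A₁v₁ = A₂v₂) gives v₂ = 3.03 × 373/65.9 = 17.2 m/s.
Applying Bernoulli between the two ends and solving for P₂: P₂ = P₁ + ½ρ(v₁² − v₂²) − ρgΔh.
P₂ = 357000 + ½·1260·(3.03² − 17.2²) − 1260·9.8·(−17.1) = 357000 + (-180000) − (-211000) = 389000 Pa.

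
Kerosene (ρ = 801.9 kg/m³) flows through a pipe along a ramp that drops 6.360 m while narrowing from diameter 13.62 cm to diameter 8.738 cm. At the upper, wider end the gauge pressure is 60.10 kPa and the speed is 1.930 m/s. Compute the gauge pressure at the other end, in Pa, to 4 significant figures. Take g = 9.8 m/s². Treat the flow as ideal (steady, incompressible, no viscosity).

Mass conservation (A₁v₁ = A₂v₂) gives v₂ = 1.930 × 145.7/59.97 = 4.689 m/s.
Applying Bernoulli between the two ends and solving for P₂: P₂ = P₁ + ½ρ(v₁² − v₂²) − ρgΔh.
P₂ = 60100 + ½·801.9·(1.930² − 4.689²) − 801.9·9.8·(−6.360) = 60100 + (-7322) − (-49980) = 102800 Pa.

102800 Pa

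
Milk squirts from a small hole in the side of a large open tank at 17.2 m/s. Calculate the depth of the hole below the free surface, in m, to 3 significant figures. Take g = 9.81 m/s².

h ≈ 15.1 m

Inverting v = √(2gh) gives h = v² / 2g.
h = 17.2²/(2·9.81) = 296/19.62 = 15.1 m.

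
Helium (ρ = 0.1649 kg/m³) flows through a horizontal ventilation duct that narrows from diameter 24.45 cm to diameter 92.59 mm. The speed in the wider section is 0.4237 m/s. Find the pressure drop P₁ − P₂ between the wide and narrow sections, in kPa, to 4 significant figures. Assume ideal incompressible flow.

ΔP ≈ 0.0007049 kPa

Continuity gives A₁v₁ = A₂v₂, so v₂ = (469.5 cm²)/(67.33 cm²) × 0.4237 m/s = 2.955 m/s.
With no height change, Bernoulli's equation is P₁ + ½ρv₁² = P₂ + ½ρv₂².
P₁ − P₂ = ½·0.1649·(2.955² − 0.4237²) = ½·0.1649·8.550 = 0.7049 Pa.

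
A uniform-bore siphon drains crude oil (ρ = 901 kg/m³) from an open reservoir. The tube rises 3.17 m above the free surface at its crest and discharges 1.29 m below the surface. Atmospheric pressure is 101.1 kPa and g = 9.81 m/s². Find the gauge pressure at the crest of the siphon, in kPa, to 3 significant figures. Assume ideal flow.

P_gauge ≈ -39.4 kPa

From the surface to the outlet (both open to atmosphere, surface at rest): v = √(2g·h_out) = √(2·9.81·1.29) = 5.03 m/s.
The bore is uniform, so the speed at the crest is the same v. Bernoulli surface→crest: P_atm = P_top + ½ρv² + ρg·h_top.
P_top = 101100 − ½·901·5.03² − 901·9.81·3.17 = 61700 Pa. So P_gauge = P_top − P_atm = -39400 Pa.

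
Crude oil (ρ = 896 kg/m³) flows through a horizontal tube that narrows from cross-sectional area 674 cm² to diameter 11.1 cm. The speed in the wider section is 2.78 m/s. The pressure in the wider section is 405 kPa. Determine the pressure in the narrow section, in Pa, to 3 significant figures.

240000 Pa

The volume flow rate is constant, so v₂ = (A₁/A₂)v₁ = (674/96.8)·2.78 = 19.4 m/s.
The pipe is horizontal, so Bernoulli reduces to P₁ + ½ρv₁² = P₂ + ½ρv₂².
P₂ = P₁ − ½ρ(v₂² − v₁²) = 405000 − ½·896·(19.4² − 2.78²) = 405000 − 165000 = 240000 Pa.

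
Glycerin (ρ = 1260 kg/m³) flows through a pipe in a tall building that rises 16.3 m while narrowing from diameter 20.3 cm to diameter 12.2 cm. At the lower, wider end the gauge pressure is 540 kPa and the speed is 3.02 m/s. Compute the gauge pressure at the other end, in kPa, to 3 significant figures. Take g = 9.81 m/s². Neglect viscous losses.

P₂ ≈ 300 kPa

By continuity, v₂ = v₁·A₁/A₂ = 3.02·(324/117) = 8.36 m/s.
Energy conservation along the streamline gives P₂ = P₁ − ½ρ(v₂² − v₁²) − ρg(h₂ − h₁).
P₂ = 540000 + ½·1260·(3.02² − 8.36²) − 1260·9.81·(+16.3) = 540000 + (-38300) − (201000) = 300000 Pa.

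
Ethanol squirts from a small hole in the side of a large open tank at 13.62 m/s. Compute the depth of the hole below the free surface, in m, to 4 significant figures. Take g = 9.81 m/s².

Inverting v = √(2gh) gives h = v² / 2g.
h = 13.62²/(2·9.81) = 185.5/19.62 = 9.455 m.

h ≈ 9.455 m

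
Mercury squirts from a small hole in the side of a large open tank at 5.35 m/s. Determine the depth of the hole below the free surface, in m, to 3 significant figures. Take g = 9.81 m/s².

h ≈ 1.46 m

For a small hole in a large open tank, ½v² = gh, giving h = v²/(2g).
h = 5.35²/(2·9.81) = 28.6/19.62 = 1.46 m.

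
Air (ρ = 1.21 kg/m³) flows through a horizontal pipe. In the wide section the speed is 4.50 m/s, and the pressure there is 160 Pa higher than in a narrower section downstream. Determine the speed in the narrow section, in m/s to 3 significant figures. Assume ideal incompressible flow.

v₂ ≈ 16.9 m/s

With h₁ = h₂, rearranging Bernoulli gives v₂ = √(v₁² + 2ΔP/ρ).
v₂ = √(4.50² + 2·160/1.21) = √(20.2 + 264) = 16.9 m/s.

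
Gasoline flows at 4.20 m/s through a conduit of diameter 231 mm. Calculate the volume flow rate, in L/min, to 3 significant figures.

Q = A·v = 0.0419 m² × 4.20 m/s = 0.176 m³/s.
Converting: 0.176 m³/s × 60000 = 10600 L/min.

Q = 10600 L/min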